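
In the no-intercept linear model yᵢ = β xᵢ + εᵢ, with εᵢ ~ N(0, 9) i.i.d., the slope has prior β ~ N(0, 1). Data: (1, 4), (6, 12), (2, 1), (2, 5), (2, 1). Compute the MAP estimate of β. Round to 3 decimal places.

log p(β | y) = −Σ(yᵢ − βxᵢ)²/(2·9) − β²/(2·1) + const.
Setting the derivative to zero: Σxᵢ(yᵢ − βxᵢ)/9 − β/1 = 0, so β = Σxᵢyᵢ / (Σxᵢ² + σ²/τ²).
Σxᵢyᵢ = 1·4 + 6·12 + 2·1 + 2·5 + 2·1 = 90; Σxᵢ² = 49; σ²/τ² = 9.
β̂_MAP = 90 / (49 + 9) = 90/58 ≈ 1.552.

β̂_MAP = 1.552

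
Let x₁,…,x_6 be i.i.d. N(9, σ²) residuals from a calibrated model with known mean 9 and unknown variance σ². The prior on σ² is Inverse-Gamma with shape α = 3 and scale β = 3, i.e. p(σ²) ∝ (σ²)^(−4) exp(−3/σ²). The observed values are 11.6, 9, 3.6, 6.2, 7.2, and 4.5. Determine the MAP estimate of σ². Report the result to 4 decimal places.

σ̂²_MAP = 5.2321

Sum of squared deviations about the known mean: SS = (11.6−9)² + (9−9)² + (3.6−9)² + (6.2−9)² + (7.2−9)² + (4.5−9)² = 67.25.
The Normal likelihood contributes (σ²)^(−n/2) exp(−SS/(2σ²)), so the posterior is Inverse-Gamma(α + n/2, β + SS/2) = Inverse-Gamma(6, 36.625).
The mode of Inverse-Gamma(a, b) is b/(a+1) = 36.625/7 ≈ 5.2321.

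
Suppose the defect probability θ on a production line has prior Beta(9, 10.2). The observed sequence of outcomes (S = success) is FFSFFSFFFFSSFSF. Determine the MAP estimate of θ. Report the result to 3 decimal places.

Prior: Beta(9, 10.2).
Data: 5 successes in 15 trials (from the sequence). The binomial likelihood contributes θ^5(1−θ)^10, so the posterior is Beta(9+5, 10.2+10) = Beta(14, 20.2).
For Beta(a, b) with a, b > 1 the mode is (a−1)/(a+b−2) = 13/32.2 ≈ 0.404.

θ̂_MAP = 0.404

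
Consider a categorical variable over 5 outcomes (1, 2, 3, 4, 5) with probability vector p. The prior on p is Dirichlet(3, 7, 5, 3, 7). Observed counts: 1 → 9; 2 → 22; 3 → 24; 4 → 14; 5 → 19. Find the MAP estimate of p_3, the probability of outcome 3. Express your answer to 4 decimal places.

MAP estimate: 0.2593

The posterior is Dirichlet(αᵢ + nᵢ) = Dirichlet(12, 29, 29, 17, 26).
For a Dirichlet(a₁,…,a_K) with all aᵢ > 1, the mode has j-th component (aⱼ − 1)/(Σaᵢ − K).
Here Σaᵢ = 113 and K = 5, so p_3 = (29 − 1)/(113 − 5) = 28/108 ≈ 0.2593.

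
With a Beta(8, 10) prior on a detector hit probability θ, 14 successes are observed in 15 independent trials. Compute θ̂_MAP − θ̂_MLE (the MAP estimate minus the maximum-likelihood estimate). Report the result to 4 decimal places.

MAP − MLE = -0.2559

Posterior is Beta(22, 11); MAP = (22−1)/(33−2) = 21/31 ≈ 0.67742.
MLE ignores the prior: θ̂_MLE = k/n = 14/15 ≈ 0.93333.
Difference = 21/31 − 14/15 = -119/465 ≈ -0.2559.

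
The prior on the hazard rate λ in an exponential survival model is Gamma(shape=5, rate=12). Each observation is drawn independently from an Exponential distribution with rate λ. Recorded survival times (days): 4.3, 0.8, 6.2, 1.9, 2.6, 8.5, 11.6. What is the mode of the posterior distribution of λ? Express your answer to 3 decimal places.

λ̂_MAP = 0.230

The Exponential(rate=λ) likelihood is ∝ λ^n e^(−λΣtᵢ). Here n = 7 and Σtᵢ = 4.3 + 0.8 + 6.2 + 1.9 + 2.6 + 8.5 + 11.6 = 35.9.
Posterior ∝ λ^4e^(−12λ) · λ^7e^(−35.9λ) = λ^11e^(−47.9λ), i.e. Gamma(12, 47.9).
Mode = (a−1)/b = 11/47.9 ≈ 0.230.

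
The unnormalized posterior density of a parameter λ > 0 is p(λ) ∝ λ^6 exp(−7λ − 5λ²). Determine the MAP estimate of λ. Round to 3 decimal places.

ℓ'(λ) = 6/λ − 7 − 10λ. Setting this to zero and multiplying by λ: 10λ² + 7λ − 6 = 0.
λ = (−7 + √(7² + 4·10·6)) / (2·10) = (−7 + √289) / 20 = (−7 + 17)/20 = 1/2.
ℓ''(λ) = −6/λ² − 10 < 0, confirming a maximum.

λ̂_MAP = 0.500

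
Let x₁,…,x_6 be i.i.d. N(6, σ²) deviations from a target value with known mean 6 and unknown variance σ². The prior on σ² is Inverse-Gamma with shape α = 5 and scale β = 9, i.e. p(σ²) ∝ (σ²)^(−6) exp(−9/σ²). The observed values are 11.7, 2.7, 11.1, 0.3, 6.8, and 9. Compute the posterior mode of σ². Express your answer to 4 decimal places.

Sum of squared deviations about the known mean: SS = (11.7−6)² + (2.7−6)² + (11.1−6)² + (0.3−6)² + (6.8−6)² + (9−6)² = 111.52.
The Normal likelihood contributes (σ²)^(−n/2) exp(−SS/(2σ²)), so the posterior is Inverse-Gamma(α + n/2, β + SS/2) = Inverse-Gamma(8, 64.76).
The mode of Inverse-Gamma(a, b) is b/(a+1) = 64.76/9 ≈ 7.1956.

σ̂²_MAP = 7.1956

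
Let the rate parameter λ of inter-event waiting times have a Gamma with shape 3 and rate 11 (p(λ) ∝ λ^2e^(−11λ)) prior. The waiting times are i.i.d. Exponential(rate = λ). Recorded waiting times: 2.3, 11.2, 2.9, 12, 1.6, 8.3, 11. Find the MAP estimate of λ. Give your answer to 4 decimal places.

λ̂_MAP = 0.1493

The Exponential(rate=λ) likelihood is ∝ λ^n e^(−λΣtᵢ). Here n = 7 and Σtᵢ = 2.3 + 11.2 + 2.9 + 12 + 1.6 + 8.3 + 11 = 49.3.
Posterior ∝ λ^2e^(−11λ) · λ^7e^(−49.3λ) = λ^9e^(−60.3λ), i.e. Gamma(10, 60.3).
Mode = (a−1)/b = 9/60.3 ≈ 0.1493.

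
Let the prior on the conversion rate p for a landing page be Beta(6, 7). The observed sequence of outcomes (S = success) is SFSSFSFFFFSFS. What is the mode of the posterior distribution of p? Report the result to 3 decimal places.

Prior: Beta(6, 7).
Data: 6 successes in 13 trials (from the sequence). The binomial likelihood contributes p^6(1−p)^7, so the posterior is Beta(6+6, 7+7) = Beta(12, 14).
For Beta(a, b) with a, b > 1 the mode is (a−1)/(a+b−2) = 11/24 ≈ 0.458.

p̂_MAP = 0.458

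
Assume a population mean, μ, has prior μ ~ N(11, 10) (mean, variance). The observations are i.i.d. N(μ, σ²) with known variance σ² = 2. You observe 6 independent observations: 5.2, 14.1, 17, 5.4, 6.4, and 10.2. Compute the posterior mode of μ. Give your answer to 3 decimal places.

n = 6; x̄ = (5.2 + 14.1 + 17 + 5.4 + 6.4 + 10.2)/6 = 58.3/6 = 583/60 ≈ 9.7167.
For a Normal prior and Normal likelihood with known variance, the posterior is Normal; its mode equals its mean, the precision-weighted average.
Prior precision 1/σ₀² = 1/10 = 0.1; data precision n/σ² = 6/2 = 3.
μ̂ = (0.1·11 + 3·(583/60)) / (0.1 + 3) = 30.25/3.1 = 605/62 ≈ 9.758.

μ̂_MAP = 9.758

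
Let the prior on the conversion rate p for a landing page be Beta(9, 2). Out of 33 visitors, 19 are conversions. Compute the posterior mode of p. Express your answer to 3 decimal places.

Prior: Beta(9, 2).
Data: 19 successes in 33 trials. The binomial likelihood contributes p^19(1−p)^14, so the posterior is Beta(9+19, 2+14) = Beta(28, 16).
For Beta(a, b) with a, b > 1 the mode is (a−1)/(a+b−2) = 27/42 ≈ 0.643.

p̂_MAP = 0.643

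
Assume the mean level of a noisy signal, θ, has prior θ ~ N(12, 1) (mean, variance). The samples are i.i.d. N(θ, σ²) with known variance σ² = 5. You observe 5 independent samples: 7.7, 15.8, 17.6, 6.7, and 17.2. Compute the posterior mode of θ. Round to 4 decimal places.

θ̂_MAP = 12.5000

n = 5; x̄ = (7.7 + 15.8 + 17.6 + 6.7 + 17.2)/5 = 65/5 = 13.
For a Normal prior and Normal likelihood with known variance, the posterior is Normal; its mode equals its mean, the precision-weighted average.
Prior precision 1/σ₀² = 1/1 = 1; data precision n/σ² = 5/5 = 1.
θ̂ = (1·12 + 1·13) / (1 + 1) = 25/2 = 12.5000.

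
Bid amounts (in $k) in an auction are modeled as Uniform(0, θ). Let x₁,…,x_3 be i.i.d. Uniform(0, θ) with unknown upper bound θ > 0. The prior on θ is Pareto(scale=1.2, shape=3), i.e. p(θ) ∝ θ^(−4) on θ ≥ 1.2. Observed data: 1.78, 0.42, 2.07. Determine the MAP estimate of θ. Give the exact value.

θ̂_MAP = 2.07

The Uniform(0, θ) likelihood is θ^(−n) for θ ≥ max(xᵢ), zero otherwise. Here max(xᵢ) = 2.07.
Posterior ∝ θ^(−4) · θ^(−3) = θ^(−7) on θ ≥ max(1.2, 2.07) = 2.07.
This density is strictly decreasing in θ, so the posterior mode lies at the lower boundary of the support.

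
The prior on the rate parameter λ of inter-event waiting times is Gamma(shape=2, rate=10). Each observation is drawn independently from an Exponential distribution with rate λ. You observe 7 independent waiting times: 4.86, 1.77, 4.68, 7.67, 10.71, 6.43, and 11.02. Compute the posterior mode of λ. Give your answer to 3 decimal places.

λ̂_MAP = 0.140

The Exponential(rate=λ) likelihood is ∝ λ^n e^(−λΣtᵢ). Here n = 7 and Σtᵢ = 4.86 + 1.77 + 4.68 + 7.67 + 10.71 + 6.43 + 11.02 = 47.14.
Posterior ∝ λe^(−10λ) · λ^7e^(−47.14λ) = λ^8e^(−57.14λ), i.e. Gamma(9, 57.14).
Mode = (a−1)/b = 8/57.14 ≈ 0.140.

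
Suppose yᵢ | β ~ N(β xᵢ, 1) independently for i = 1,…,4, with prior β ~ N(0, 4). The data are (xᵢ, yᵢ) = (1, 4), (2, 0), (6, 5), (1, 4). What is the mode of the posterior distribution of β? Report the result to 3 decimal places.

log p(β | y) = −Σ(yᵢ − βxᵢ)²/(2·1) − β²/(2·4) + const.
Setting the derivative to zero: Σxᵢ(yᵢ − βxᵢ)/1 − β/4 = 0, so β = Σxᵢyᵢ / (Σxᵢ² + σ²/τ²).
Σxᵢyᵢ = 1·4 + 2·0 + 6·5 + 1·4 = 38; Σxᵢ² = 42; σ²/τ² = 0.25.
β̂_MAP = 38 / (42 + 0.25) = 38/42.25 ≈ 0.899.

β̂_MAP = 0.899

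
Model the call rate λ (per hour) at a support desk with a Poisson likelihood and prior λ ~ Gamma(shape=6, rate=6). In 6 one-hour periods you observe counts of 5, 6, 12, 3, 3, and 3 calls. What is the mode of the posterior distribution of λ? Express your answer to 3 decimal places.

Σxᵢ = 5+6+12+3+3+3 = 32, with n = 6.
Posterior ∝ λ^5e^(−6λ) · λ^32e^(−6λ) = λ^37e^(−12λ), i.e. Gamma(shape=38, rate=12).
The mode of a Gamma(a, b) with a ≥ 1 (shape–rate) is (a−1)/b = 37/12 ≈ 3.083.

λ̂_MAP = 3.083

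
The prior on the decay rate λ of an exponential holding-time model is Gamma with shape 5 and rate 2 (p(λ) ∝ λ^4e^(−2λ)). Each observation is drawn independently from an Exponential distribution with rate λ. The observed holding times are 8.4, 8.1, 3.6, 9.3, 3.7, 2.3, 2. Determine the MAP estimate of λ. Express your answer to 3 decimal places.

λ̂_MAP = 0.279

The Exponential(rate=λ) likelihood is ∝ λ^n e^(−λΣtᵢ). Here n = 7 and Σtᵢ = 8.4 + 8.1 + 3.6 + 9.3 + 3.7 + 2.3 + 2 = 37.4.
Posterior ∝ λ^4e^(−2λ) · λ^7e^(−37.4λ) = λ^11e^(−39.4λ), i.e. Gamma(12, 39.4).
Mode = (a−1)/b = 11/39.4 ≈ 0.279.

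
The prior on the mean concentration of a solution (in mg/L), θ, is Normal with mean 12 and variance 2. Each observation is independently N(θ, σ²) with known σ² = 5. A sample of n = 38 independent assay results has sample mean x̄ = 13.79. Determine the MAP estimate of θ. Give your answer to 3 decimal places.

n = 38, x̄ = 13.79.
For a Normal prior and Normal likelihood with known variance, the posterior is Normal; its mode equals its mean, the precision-weighted average.
Prior precision 1/σ₀² = 1/2 = 0.5; data precision n/σ² = 38/5 = 7.6.
θ̂ = (0.5·12 + 7.6·13.79) / (0.5 + 7.6) = 110.804/8.1 = 27701/2025 ≈ 13.680.

θ̂_MAP = 13.680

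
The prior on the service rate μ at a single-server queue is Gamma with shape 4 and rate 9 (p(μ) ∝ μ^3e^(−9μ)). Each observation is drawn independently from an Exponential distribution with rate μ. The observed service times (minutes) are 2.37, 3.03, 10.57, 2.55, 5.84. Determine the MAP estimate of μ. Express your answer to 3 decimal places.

The Exponential(rate=μ) likelihood is ∝ μ^n e^(−μΣtᵢ). Here n = 5 and Σtᵢ = 2.37 + 3.03 + 10.57 + 2.55 + 5.84 = 24.36.
Posterior ∝ μ^3e^(−9μ) · μ^5e^(−24.36μ) = μ^8e^(−33.36μ), i.e. Gamma(9, 33.36).
Mode = (a−1)/b = 8/33.36 ≈ 0.240.

μ̂_MAP = 0.240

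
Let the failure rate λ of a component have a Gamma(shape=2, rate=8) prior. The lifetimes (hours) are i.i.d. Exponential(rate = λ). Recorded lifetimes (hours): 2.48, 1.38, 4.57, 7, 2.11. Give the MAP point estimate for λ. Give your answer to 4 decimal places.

The Exponential(rate=λ) likelihood is ∝ λ^n e^(−λΣtᵢ). Here n = 5 and Σtᵢ = 2.48 + 1.38 + 4.57 + 7 + 2.11 = 17.54.
Posterior ∝ λe^(−8λ) · λ^5e^(−17.54λ) = λ^6e^(−25.54λ), i.e. Gamma(7, 25.54).
Mode = (a−1)/b = 6/25.54 ≈ 0.2349.

λ̂_MAP = 0.2349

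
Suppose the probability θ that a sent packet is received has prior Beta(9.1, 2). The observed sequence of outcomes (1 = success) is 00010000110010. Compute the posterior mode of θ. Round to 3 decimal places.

θ̂_MAP = 0.524

Prior: Beta(9.1, 2).
Data: 4 successes in 14 trials (from the sequence). The binomial likelihood contributes θ^4(1−θ)^10, so the posterior is Beta(9.1+4, 2+10) = Beta(13.1, 12).
For Beta(a, b) with a, b > 1 the mode is (a−1)/(a+b−2) = 12.1/23.1 ≈ 0.524.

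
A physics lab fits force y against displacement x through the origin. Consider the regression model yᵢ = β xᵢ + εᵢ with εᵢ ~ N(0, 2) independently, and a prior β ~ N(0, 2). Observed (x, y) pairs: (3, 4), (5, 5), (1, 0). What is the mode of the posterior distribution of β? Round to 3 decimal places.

β̂_MAP = 1.028

log p(β | y) = −Σ(yᵢ − βxᵢ)²/(2·2) − β²/(2·2) + const.
Setting the derivative to zero: Σxᵢ(yᵢ − βxᵢ)/2 − β/2 = 0, so β = Σxᵢyᵢ / (Σxᵢ² + σ²/τ²).
Σxᵢyᵢ = 3·4 + 5·5 + 1·0 = 37; Σxᵢ² = 35; σ²/τ² = 1.
β̂_MAP = 37 / (35 + 1) = 37/36 ≈ 1.028.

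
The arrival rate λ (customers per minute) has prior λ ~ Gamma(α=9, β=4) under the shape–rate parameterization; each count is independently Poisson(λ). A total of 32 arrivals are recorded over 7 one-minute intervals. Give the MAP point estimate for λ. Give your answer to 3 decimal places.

Σxᵢ = 32, n = 7.
Posterior ∝ λ^8e^(−4λ) · λ^32e^(−7λ) = λ^40e^(−11λ), i.e. Gamma(shape=41, rate=11).
The mode of a Gamma(a, b) with a ≥ 1 (shape–rate) is (a−1)/b = 40/11 ≈ 3.636.

λ̂_MAP = 3.636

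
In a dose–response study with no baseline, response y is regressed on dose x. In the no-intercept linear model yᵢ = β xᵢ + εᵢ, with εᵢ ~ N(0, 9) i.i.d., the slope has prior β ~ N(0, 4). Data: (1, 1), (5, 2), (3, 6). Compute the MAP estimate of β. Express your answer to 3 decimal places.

β̂_MAP = 0.779

log p(β | y) = −Σ(yᵢ − βxᵢ)²/(2·9) − β²/(2·4) + const.
Setting the derivative to zero: Σxᵢ(yᵢ − βxᵢ)/9 − β/4 = 0, so β = Σxᵢyᵢ / (Σxᵢ² + σ²/τ²).
Σxᵢyᵢ = 1·1 + 5·2 + 3·6 = 29; Σxᵢ² = 35; σ²/τ² = 2.25.
β̂_MAP = 29 / (35 + 2.25) = 29/37.25 ≈ 0.779.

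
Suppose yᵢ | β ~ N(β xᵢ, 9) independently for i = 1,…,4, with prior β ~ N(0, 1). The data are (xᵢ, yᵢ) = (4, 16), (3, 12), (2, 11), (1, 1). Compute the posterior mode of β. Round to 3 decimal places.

log p(β | y) = −Σ(yᵢ − βxᵢ)²/(2·9) − β²/(2·1) + const.
Setting the derivative to zero: Σxᵢ(yᵢ − βxᵢ)/9 − β/1 = 0, so β = Σxᵢyᵢ / (Σxᵢ² + σ²/τ²).
Σxᵢyᵢ = 4·16 + 3·12 + 2·11 + 1·1 = 123; Σxᵢ² = 30; σ²/τ² = 9.
β̂_MAP = 123 / (30 + 9) = 123/39 ≈ 3.154.

β̂_MAP = 3.154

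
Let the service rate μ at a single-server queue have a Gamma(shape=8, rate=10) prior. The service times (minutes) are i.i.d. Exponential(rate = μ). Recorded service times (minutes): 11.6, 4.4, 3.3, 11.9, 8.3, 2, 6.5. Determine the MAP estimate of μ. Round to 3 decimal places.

μ̂_MAP = 0.241

The Exponential(rate=μ) likelihood is ∝ μ^n e^(−μΣtᵢ). Here n = 7 and Σtᵢ = 11.6 + 4.4 + 3.3 + 11.9 + 8.3 + 2 + 6.5 = 48.
Posterior ∝ μ^7e^(−10μ) · μ^7e^(−48μ) = μ^14e^(−58μ), i.e. Gamma(15, 58).
Mode = (a−1)/b = 14/58 ≈ 0.241.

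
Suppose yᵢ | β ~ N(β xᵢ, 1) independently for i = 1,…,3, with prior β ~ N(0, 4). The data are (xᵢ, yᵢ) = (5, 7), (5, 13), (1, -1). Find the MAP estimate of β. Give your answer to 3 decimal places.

β̂_MAP = 1.932

log p(β | y) = −Σ(yᵢ − βxᵢ)²/(2·1) − β²/(2·4) + const.
Setting the derivative to zero: Σxᵢ(yᵢ − βxᵢ)/1 − β/4 = 0, so β = Σxᵢyᵢ / (Σxᵢ² + σ²/τ²).
Σxᵢyᵢ = 5·7 + 5·13 + 1·(-1) = 99; Σxᵢ² = 51; σ²/τ² = 0.25.
β̂_MAP = 99 / (51 + 0.25) = 99/51.25 ≈ 1.932.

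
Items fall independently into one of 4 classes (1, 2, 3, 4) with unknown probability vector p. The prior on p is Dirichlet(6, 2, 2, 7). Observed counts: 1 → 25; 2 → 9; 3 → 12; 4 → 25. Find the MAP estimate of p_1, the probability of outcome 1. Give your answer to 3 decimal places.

The posterior is Dirichlet(αᵢ + nᵢ) = Dirichlet(31, 11, 14, 32).
For a Dirichlet(a₁,…,a_K) with all aᵢ > 1, the mode has j-th component (aⱼ − 1)/(Σaᵢ − K).
Here Σaᵢ = 88 and K = 4, so p_1 = (31 − 1)/(88 − 4) = 30/84 ≈ 0.357.

MAP estimate: 0.357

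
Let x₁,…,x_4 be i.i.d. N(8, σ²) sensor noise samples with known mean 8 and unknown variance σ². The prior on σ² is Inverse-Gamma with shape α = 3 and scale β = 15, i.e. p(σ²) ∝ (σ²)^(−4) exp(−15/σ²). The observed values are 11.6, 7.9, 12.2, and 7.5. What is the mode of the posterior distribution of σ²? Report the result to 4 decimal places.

σ̂²_MAP = 5.0717

Sum of squared deviations about the known mean: SS = (11.6−8)² + (7.9−8)² + (12.2−8)² + (7.5−8)² = 30.86.
The Normal likelihood contributes (σ²)^(−n/2) exp(−SS/(2σ²)), so the posterior is Inverse-Gamma(α + n/2, β + SS/2) = Inverse-Gamma(5, 30.43).
The mode of Inverse-Gamma(a, b) is b/(a+1) = 30.43/6 ≈ 5.0717.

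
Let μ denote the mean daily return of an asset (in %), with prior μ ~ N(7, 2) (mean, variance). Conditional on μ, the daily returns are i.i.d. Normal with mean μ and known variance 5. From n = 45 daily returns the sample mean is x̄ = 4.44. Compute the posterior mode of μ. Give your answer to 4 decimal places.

μ̂_MAP = 4.5747

n = 45, x̄ = 4.44.
For a Normal prior and Normal likelihood with known variance, the posterior is Normal; its mode equals its mean, the precision-weighted average.
Prior precision 1/σ₀² = 1/2 = 0.5; data precision n/σ² = 45/5 = 9.
μ̂ = (0.5·7 + 9·4.44) / (0.5 + 9) = 43.46/9.5 = 2173/475 ≈ 4.5747.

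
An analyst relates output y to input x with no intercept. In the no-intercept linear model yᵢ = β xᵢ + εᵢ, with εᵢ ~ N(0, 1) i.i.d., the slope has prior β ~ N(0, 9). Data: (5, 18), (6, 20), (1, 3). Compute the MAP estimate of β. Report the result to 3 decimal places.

β̂_MAP = 3.429

log p(β | y) = −Σ(yᵢ − βxᵢ)²/(2·1) − β²/(2·9) + const.
Setting the derivative to zero: Σxᵢ(yᵢ − βxᵢ)/1 − β/9 = 0, so β = Σxᵢyᵢ / (Σxᵢ² + σ²/τ²).
Σxᵢyᵢ = 5·18 + 6·20 + 1·3 = 213; Σxᵢ² = 62; σ²/τ² = 1/9.
β̂_MAP = 213 / (62 + 1/9) = 213/(559/9) = 1917/559 ≈ 3.429.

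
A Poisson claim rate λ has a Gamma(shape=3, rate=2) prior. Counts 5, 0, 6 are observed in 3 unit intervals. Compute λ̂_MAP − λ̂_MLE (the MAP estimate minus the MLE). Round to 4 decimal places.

Σxᵢ = 11. Posterior is Gamma(14, 5); MAP = (14−1)/5 = 13/5 ≈ 2.60000.
MLE = x̄ = 11/3 ≈ 3.66667.
Difference = 13/5 − 11/3 = -16/15 ≈ -1.0667.

MAP − MLE = -1.0667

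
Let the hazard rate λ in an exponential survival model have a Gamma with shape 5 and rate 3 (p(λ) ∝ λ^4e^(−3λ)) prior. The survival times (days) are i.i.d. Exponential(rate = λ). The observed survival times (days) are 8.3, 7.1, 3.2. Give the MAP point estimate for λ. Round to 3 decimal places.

λ̂_MAP = 0.324

The Exponential(rate=λ) likelihood is ∝ λ^n e^(−λΣtᵢ). Here n = 3 and Σtᵢ = 8.3 + 7.1 + 3.2 = 18.6.
Posterior ∝ λ^4e^(−3λ) · λ^3e^(−18.6λ) = λ^7e^(−21.6λ), i.e. Gamma(8, 21.6).
Mode = (a−1)/b = 7/21.6 ≈ 0.324.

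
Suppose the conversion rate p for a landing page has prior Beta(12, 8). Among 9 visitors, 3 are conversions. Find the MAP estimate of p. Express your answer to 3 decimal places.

Prior: Beta(12, 8).
Data: 3 successes in 9 trials. The binomial likelihood contributes p^3(1−p)^6, so the posterior is Beta(12+3, 8+6) = Beta(15, 14).
For Beta(a, b) with a, b > 1 the mode is (a−1)/(a+b−2) = 14/27 ≈ 0.519.

p̂_MAP = 0.519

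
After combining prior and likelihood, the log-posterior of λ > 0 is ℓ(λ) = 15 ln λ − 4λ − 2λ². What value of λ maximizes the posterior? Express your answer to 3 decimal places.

λ̂_MAP = 1.500

ℓ'(λ) = 15/λ − 4 − 4λ. Setting this to zero and multiplying by λ: 4λ² + 4λ − 15 = 0.
λ = (−4 + √(4² + 4·4·15)) / (2·4) = (−4 + √256) / 8 = (−4 + 16)/8 = 3/2.
ℓ''(λ) = −15/λ² − 4 < 0, confirming a maximum.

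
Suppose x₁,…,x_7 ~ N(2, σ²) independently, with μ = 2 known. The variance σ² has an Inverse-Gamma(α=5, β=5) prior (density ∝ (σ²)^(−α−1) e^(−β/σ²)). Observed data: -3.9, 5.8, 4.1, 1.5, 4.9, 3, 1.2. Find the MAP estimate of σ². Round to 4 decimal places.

σ̂²_MAP = 3.8926

Sum of squared deviations about the known mean: SS = (-3.9−2)² + (5.8−2)² + (4.1−2)² + (1.5−2)² + (4.9−2)² + (3−2)² + (1.2−2)² = 63.96.
The Normal likelihood contributes (σ²)^(−n/2) exp(−SS/(2σ²)), so the posterior is Inverse-Gamma(α + n/2, β + SS/2) = Inverse-Gamma(8.5, 36.98).
The mode of Inverse-Gamma(a, b) is b/(a+1) = 36.98/9.5 ≈ 3.8926.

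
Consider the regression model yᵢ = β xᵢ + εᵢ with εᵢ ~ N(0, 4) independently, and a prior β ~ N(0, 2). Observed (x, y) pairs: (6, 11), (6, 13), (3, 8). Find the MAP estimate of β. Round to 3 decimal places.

β̂_MAP = 2.024

log p(β | y) = −Σ(yᵢ − βxᵢ)²/(2·4) − β²/(2·2) + const.
Setting the derivative to zero: Σxᵢ(yᵢ − βxᵢ)/4 − β/2 = 0, so β = Σxᵢyᵢ / (Σxᵢ² + σ²/τ²).
Σxᵢyᵢ = 6·11 + 6·13 + 3·8 = 168; Σxᵢ² = 81; σ²/τ² = 2.
β̂_MAP = 168 / (81 + 2) = 168/83 ≈ 2.024.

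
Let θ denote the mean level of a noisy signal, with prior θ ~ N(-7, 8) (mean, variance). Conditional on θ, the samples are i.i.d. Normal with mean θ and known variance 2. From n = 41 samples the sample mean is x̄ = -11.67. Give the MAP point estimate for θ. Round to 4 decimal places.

n = 41, x̄ = -11.67.
For a Normal prior and Normal likelihood with known variance, the posterior is Normal; its mode equals its mean, the precision-weighted average.
Prior precision 1/σ₀² = 1/8 = 0.125; data precision n/σ² = 41/2 = 20.5.
θ̂ = (0.125·(-7) + 20.5·(-11.67)) / (0.125 + 20.5) = (-240.11)/20.625 = -48022/4125 ≈ -11.6417.

θ̂_MAP = -11.6417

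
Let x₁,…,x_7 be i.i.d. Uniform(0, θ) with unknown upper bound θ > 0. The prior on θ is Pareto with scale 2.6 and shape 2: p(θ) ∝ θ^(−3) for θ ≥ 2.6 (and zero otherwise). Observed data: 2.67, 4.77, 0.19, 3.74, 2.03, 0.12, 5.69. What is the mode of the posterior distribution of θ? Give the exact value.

θ̂_MAP = 5.69

The Uniform(0, θ) likelihood is θ^(−n) for θ ≥ max(xᵢ), zero otherwise. Here max(xᵢ) = 5.69.
Posterior ∝ θ^(−3) · θ^(−7) = θ^(−10) on θ ≥ max(2.6, 5.69) = 5.69.
This density is strictly decreasing in θ, so the posterior mode lies at the lower boundary of the support.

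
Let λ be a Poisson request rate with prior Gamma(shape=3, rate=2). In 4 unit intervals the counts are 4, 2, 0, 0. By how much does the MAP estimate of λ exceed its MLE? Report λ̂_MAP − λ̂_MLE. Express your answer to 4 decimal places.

MAP − MLE = -0.1667

Σxᵢ = 6. Posterior is Gamma(9, 6); MAP = (9−1)/6 = 8/6 ≈ 1.33333.
MLE = x̄ = 6/4 ≈ 1.50000.
Difference = 8/6 − 6/4 = -1/6 ≈ -0.1667.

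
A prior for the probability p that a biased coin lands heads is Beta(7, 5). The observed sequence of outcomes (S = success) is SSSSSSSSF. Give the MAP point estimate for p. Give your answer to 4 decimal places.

Prior: Beta(7, 5).
Data: 8 successes in 9 trials (from the sequence). The binomial likelihood contributes p^8(1−p)^1, so the posterior is Beta(7+8, 5+1) = Beta(15, 6).
For Beta(a, b) with a, b > 1 the mode is (a−1)/(a+b−2) = 14/19 ≈ 0.7368.

p̂_MAP = 0.7368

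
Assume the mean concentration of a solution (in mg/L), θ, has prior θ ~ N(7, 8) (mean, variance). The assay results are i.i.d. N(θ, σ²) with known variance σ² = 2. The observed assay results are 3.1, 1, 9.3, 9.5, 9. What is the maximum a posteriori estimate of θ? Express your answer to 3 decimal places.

n = 5; x̄ = (3.1 + 1 + 9.3 + 9.5 + 9)/5 = 31.9/5 = 6.38.
For a Normal prior and Normal likelihood with known variance, the posterior is Normal; its mode equals its mean, the precision-weighted average.
Prior precision 1/σ₀² = 1/8 = 0.125; data precision n/σ² = 5/2 = 2.5.
θ̂ = (0.125·7 + 2.5·6.38) / (0.125 + 2.5) = 16.825/2.625 = 673/105 ≈ 6.410.

θ̂_MAP = 6.410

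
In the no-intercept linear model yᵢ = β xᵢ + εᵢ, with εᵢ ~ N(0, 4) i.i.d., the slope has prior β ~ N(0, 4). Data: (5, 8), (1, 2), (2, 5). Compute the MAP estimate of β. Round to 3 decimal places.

log p(β | y) = −Σ(yᵢ − βxᵢ)²/(2·4) − β²/(2·4) + const.
Setting the derivative to zero: Σxᵢ(yᵢ − βxᵢ)/4 − β/4 = 0, so β = Σxᵢyᵢ / (Σxᵢ² + σ²/τ²).
Σxᵢyᵢ = 5·8 + 1·2 + 2·5 = 52; Σxᵢ² = 30; σ²/τ² = 1.
β̂_MAP = 52 / (30 + 1) = 52/31 ≈ 1.677.

β̂_MAP = 1.677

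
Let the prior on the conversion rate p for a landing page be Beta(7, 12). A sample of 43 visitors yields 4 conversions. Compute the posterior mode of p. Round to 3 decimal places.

Prior: Beta(7, 12).
Data: 4 successes in 43 trials. The binomial likelihood contributes p^4(1−p)^39, so the posterior is Beta(7+4, 12+39) = Beta(11, 51).
For Beta(a, b) with a, b > 1 the mode is (a−1)/(a+b−2) = 10/60 ≈ 0.167.

p̂_MAP = 0.167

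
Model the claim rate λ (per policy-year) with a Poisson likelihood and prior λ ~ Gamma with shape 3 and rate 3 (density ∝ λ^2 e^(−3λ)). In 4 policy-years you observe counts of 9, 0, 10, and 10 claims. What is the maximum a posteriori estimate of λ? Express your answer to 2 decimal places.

λ̂_MAP = 4.43

Σxᵢ = 9+0+10+10 = 29, with n = 4.
Posterior ∝ λ^2e^(−3λ) · λ^29e^(−4λ) = λ^31e^(−7λ), i.e. Gamma(shape=32, rate=7).
The mode of a Gamma(a, b) with a ≥ 1 (shape–rate) is (a−1)/b = 31/7 ≈ 4.43.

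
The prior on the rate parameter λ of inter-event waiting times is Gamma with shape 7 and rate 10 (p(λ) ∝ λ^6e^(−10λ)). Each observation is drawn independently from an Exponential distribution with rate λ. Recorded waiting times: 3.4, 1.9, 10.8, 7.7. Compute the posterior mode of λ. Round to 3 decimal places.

λ̂_MAP = 0.296

The Exponential(rate=λ) likelihood is ∝ λ^n e^(−λΣtᵢ). Here n = 4 and Σtᵢ = 3.4 + 1.9 + 10.8 + 7.7 = 23.8.
Posterior ∝ λ^6e^(−10λ) · λ^4e^(−23.8λ) = λ^10e^(−33.8λ), i.e. Gamma(11, 33.8).
Mode = (a−1)/b = 10/33.8 ≈ 0.296.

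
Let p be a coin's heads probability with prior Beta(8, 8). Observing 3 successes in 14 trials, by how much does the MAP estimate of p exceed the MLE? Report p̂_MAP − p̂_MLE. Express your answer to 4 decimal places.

MAP − MLE = 0.1429

Posterior is Beta(11, 19); MAP = (11−1)/(30−2) = 10/28 ≈ 0.35714.
MLE ignores the prior: p̂_MLE = k/n = 3/14 ≈ 0.21429.
Difference = 10/28 − 3/14 = 1/7 ≈ 0.1429.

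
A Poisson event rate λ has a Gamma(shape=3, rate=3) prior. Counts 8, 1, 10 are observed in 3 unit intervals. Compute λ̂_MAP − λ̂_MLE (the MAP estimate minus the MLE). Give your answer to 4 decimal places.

Σxᵢ = 19. Posterior is Gamma(22, 6); MAP = (22−1)/6 = 21/6 ≈ 3.50000.
MLE = x̄ = 19/3 ≈ 6.33333.
Difference = 21/6 − 19/3 = -17/6 ≈ -2.8333.

MAP − MLE = -2.8333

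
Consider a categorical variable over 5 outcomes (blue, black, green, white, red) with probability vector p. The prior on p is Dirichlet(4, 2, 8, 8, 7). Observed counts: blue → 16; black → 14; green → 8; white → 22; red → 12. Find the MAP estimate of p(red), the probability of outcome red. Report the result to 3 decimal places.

The posterior is Dirichlet(αᵢ + nᵢ) = Dirichlet(20, 16, 16, 30, 19).
For a Dirichlet(a₁,…,a_K) with all aᵢ > 1, the mode has j-th component (aⱼ − 1)/(Σaᵢ − K).
Here Σaᵢ = 101 and K = 5, so p(red) = (19 − 1)/(101 − 5) = 18/96 ≈ 0.188.

MAP estimate of p(red) = 0.188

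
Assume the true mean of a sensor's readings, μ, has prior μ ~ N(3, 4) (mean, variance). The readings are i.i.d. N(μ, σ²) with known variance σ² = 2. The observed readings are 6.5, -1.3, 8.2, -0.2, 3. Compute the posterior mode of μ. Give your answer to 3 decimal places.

n = 5; x̄ = (6.5 + (-1.3) + 8.2 + (-0.2) + 3)/5 = 16.2/5 = 3.24.
For a Normal prior and Normal likelihood with known variance, the posterior is Normal; its mode equals its mean, the precision-weighted average.
Prior precision 1/σ₀² = 1/4 = 0.25; data precision n/σ² = 5/2 = 2.5.
μ̂ = (0.25·3 + 2.5·3.24) / (0.25 + 2.5) = 8.85/2.75 = 177/55 ≈ 3.218.

μ̂_MAP = 3.218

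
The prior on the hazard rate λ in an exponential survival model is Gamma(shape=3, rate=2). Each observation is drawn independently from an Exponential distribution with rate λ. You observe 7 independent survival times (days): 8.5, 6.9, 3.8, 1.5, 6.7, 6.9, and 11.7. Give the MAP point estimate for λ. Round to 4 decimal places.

The Exponential(rate=λ) likelihood is ∝ λ^n e^(−λΣtᵢ). Here n = 7 and Σtᵢ = 8.5 + 6.9 + 3.8 + 1.5 + 6.7 + 6.9 + 11.7 = 46.
Posterior ∝ λ^2e^(−2λ) · λ^7e^(−46λ) = λ^9e^(−48λ), i.e. Gamma(10, 48).
Mode = (a−1)/b = 9/48 ≈ 0.1875.

λ̂_MAP = 0.1875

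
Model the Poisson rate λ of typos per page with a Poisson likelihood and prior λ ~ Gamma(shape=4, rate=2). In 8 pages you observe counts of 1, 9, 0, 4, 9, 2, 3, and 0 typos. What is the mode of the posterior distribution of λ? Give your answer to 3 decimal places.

Σxᵢ = 1+9+0+4+9+2+3+0 = 28, with n = 8.
Posterior ∝ λ^3e^(−2λ) · λ^28e^(−8λ) = λ^31e^(−10λ), i.e. Gamma(shape=32, rate=10).
The mode of a Gamma(a, b) with a ≥ 1 (shape–rate) is (a−1)/b = 31/10 ≈ 3.100.

λ̂_MAP = 3.100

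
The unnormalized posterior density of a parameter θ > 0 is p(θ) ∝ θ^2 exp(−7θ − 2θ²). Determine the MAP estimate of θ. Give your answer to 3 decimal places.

ℓ'(θ) = 2/θ − 7 − 4θ. Setting this to zero and multiplying by θ: 4θ² + 7θ − 2 = 0.
θ = (−7 + √(7² + 4·4·2)) / (2·4) = (−7 + √81) / 8 = (−7 + 9)/8 = 1/4.
ℓ''(θ) = −2/θ² − 4 < 0, confirming a maximum.

θ̂_MAP = 0.250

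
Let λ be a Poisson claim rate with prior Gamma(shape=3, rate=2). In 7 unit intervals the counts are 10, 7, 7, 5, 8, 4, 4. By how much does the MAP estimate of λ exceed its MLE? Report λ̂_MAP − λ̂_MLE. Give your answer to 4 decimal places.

MAP − MLE = -1.2063

Σxᵢ = 45. Posterior is Gamma(48, 9); MAP = (48−1)/9 = 47/9 ≈ 5.22222.
MLE = x̄ = 45/7 ≈ 6.42857.
Difference = 47/9 − 45/7 = -76/63 ≈ -1.2063.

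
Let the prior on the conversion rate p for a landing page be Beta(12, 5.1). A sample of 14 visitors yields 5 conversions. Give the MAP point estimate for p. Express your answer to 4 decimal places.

p̂_MAP = 0.5498

Prior: Beta(12, 5.1).
Data: 5 successes in 14 trials. The binomial likelihood contributes p^5(1−p)^9, so the posterior is Beta(12+5, 5.1+9) = Beta(17, 14.1).
For Beta(a, b) with a, b > 1 the mode is (a−1)/(a+b−2) = 16/29.1 ≈ 0.5498.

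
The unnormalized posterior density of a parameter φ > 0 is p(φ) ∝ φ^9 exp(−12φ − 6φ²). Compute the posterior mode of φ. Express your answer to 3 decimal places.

φ̂_MAP = 0.500

ℓ'(φ) = 9/φ − 12 − 12φ. Setting this to zero and multiplying by φ: 12φ² + 12φ − 9 = 0.
φ = (−12 + √(12² + 4·12·9)) / (2·12) = (−12 + √576) / 24 = (−12 + 24)/24 = 1/2.
ℓ''(φ) = −9/φ² − 12 < 0, confirming a maximum.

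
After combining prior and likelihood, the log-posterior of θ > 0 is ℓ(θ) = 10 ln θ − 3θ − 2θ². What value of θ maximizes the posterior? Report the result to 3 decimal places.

ℓ'(θ) = 10/θ − 3 − 4θ. Setting this to zero and multiplying by θ: 4θ² + 3θ − 10 = 0.
θ = (−3 + √(3² + 4·4·10)) / (2·4) = (−3 + √169) / 8 = (−3 + 13)/8 = 5/4.
ℓ''(θ) = −10/θ² − 4 < 0, confirming a maximum.

θ̂_MAP = 1.250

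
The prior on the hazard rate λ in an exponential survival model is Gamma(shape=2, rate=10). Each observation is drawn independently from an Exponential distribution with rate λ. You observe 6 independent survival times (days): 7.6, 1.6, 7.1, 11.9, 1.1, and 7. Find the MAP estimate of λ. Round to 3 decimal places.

λ̂_MAP = 0.151

The Exponential(rate=λ) likelihood is ∝ λ^n e^(−λΣtᵢ). Here n = 6 and Σtᵢ = 7.6 + 1.6 + 7.1 + 11.9 + 1.1 + 7 = 36.3.
Posterior ∝ λe^(−10λ) · λ^6e^(−36.3λ) = λ^7e^(−46.3λ), i.e. Gamma(8, 46.3).
Mode = (a−1)/b = 7/46.3 ≈ 0.151.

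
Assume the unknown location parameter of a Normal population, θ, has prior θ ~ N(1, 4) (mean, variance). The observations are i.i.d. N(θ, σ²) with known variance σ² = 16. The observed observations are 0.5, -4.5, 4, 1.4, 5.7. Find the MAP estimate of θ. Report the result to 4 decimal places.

θ̂_MAP = 1.2333

n = 5; x̄ = (0.5 + (-4.5) + 4 + 1.4 + 5.7)/5 = 7.1/5 = 1.42.
For a Normal prior and Normal likelihood with known variance, the posterior is Normal; its mode equals its mean, the precision-weighted average.
Prior precision 1/σ₀² = 1/4 = 0.25; data precision n/σ² = 5/16 = 0.3125.
θ̂ = (0.25·1 + 0.3125·1.42) / (0.25 + 0.3125) = 0.69375/0.5625 = 37/30 ≈ 1.2333.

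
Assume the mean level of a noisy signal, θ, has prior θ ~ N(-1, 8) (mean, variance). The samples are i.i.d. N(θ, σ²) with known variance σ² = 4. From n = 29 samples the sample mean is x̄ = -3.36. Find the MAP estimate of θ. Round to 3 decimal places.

n = 29, x̄ = -3.36.
For a Normal prior and Normal likelihood with known variance, the posterior is Normal; its mode equals its mean, the precision-weighted average.
Prior precision 1/σ₀² = 1/8 = 0.125; data precision n/σ² = 29/4 = 7.25.
θ̂ = (0.125·(-1) + 7.25·(-3.36)) / (0.125 + 7.25) = (-24.485)/7.375 = -3.320.

θ̂_MAP = -3.320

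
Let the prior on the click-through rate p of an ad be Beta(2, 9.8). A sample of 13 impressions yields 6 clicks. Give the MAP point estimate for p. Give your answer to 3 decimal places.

p̂_MAP = 0.307

Prior: Beta(2, 9.8).
Data: 6 successes in 13 trials. The binomial likelihood contributes p^6(1−p)^7, so the posterior is Beta(2+6, 9.8+7) = Beta(8, 16.8).
For Beta(a, b) with a, b > 1 the mode is (a−1)/(a+b−2) = 7/22.8 ≈ 0.307.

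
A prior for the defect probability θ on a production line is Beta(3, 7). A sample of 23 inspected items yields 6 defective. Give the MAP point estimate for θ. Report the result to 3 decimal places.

θ̂_MAP = 0.258

Prior: Beta(3, 7).
Data: 6 successes in 23 trials. The binomial likelihood contributes θ^6(1−θ)^17, so the posterior is Beta(3+6, 7+17) = Beta(9, 24).
For Beta(a, b) with a, b > 1 the mode is (a−1)/(a+b−2) = 8/31 ≈ 0.258.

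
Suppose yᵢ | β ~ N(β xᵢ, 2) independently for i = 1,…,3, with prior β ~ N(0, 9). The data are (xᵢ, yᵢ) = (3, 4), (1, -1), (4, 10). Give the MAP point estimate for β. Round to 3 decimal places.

β̂_MAP = 1.945

log p(β | y) = −Σ(yᵢ − βxᵢ)²/(2·2) − β²/(2·9) + const.
Setting the derivative to zero: Σxᵢ(yᵢ − βxᵢ)/2 − β/9 = 0, so β = Σxᵢyᵢ / (Σxᵢ² + σ²/τ²).
Σxᵢyᵢ = 3·4 + 1·(-1) + 4·10 = 51; Σxᵢ² = 26; σ²/τ² = 2/9.
β̂_MAP = 51 / (26 + 2/9) = 51/(236/9) = 459/236 ≈ 1.945.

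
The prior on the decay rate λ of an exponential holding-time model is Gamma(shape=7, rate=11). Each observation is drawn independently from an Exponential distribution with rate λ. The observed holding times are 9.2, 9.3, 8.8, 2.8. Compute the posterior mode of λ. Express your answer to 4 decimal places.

λ̂_MAP = 0.2433

The Exponential(rate=λ) likelihood is ∝ λ^n e^(−λΣtᵢ). Here n = 4 and Σtᵢ = 9.2 + 9.3 + 8.8 + 2.8 = 30.1.
Posterior ∝ λ^6e^(−11λ) · λ^4e^(−30.1λ) = λ^10e^(−41.1λ), i.e. Gamma(11, 41.1).
Mode = (a−1)/b = 10/41.1 ≈ 0.2433.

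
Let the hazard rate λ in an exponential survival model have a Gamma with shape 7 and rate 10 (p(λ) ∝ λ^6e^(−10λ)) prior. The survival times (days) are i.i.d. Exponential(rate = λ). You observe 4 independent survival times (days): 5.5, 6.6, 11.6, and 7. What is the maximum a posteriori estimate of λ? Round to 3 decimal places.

λ̂_MAP = 0.246

The Exponential(rate=λ) likelihood is ∝ λ^n e^(−λΣtᵢ). Here n = 4 and Σtᵢ = 5.5 + 6.6 + 11.6 + 7 = 30.7.
Posterior ∝ λ^6e^(−10λ) · λ^4e^(−30.7λ) = λ^10e^(−40.7λ), i.e. Gamma(11, 40.7).
Mode = (a−1)/b = 10/40.7 ≈ 0.246.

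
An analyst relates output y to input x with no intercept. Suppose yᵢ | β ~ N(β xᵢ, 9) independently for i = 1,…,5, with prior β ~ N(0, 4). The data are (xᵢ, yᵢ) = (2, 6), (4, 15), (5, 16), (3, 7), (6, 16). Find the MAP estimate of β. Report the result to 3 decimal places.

log p(β | y) = −Σ(yᵢ − βxᵢ)²/(2·9) − β²/(2·4) + const.
Setting the derivative to zero: Σxᵢ(yᵢ − βxᵢ)/9 − β/4 = 0, so β = Σxᵢyᵢ / (Σxᵢ² + σ²/τ²).
Σxᵢyᵢ = 2·6 + 4·15 + 5·16 + 3·7 + 6·16 = 269; Σxᵢ² = 90; σ²/τ² = 2.25.
β̂_MAP = 269 / (90 + 2.25) = 269/92.25 ≈ 2.916.

β̂_MAP = 2.916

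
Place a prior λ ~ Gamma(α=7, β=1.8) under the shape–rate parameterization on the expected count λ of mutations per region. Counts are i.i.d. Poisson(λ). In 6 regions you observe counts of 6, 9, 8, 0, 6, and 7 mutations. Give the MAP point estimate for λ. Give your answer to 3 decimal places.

Σxᵢ = 6+9+8+0+6+7 = 36, with n = 6.
Posterior ∝ λ^6e^(−1.8λ) · λ^36e^(−6λ) = λ^42e^(−7.8λ), i.e. Gamma(shape=43, rate=7.8).
The mode of a Gamma(a, b) with a ≥ 1 (shape–rate) is (a−1)/b = 42/7.8 ≈ 5.385.

λ̂_MAP = 5.385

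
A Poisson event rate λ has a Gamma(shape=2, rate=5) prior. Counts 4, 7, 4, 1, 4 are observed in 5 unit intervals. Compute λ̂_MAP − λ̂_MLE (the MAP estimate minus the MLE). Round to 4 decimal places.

MAP − MLE = -1.9000

Σxᵢ = 20. Posterior is Gamma(22, 10); MAP = (22−1)/10 = 21/10 ≈ 2.10000.
MLE = x̄ = 20/5 ≈ 4.00000.
Difference = 21/10 − 20/5 = -19/10 ≈ -1.9000.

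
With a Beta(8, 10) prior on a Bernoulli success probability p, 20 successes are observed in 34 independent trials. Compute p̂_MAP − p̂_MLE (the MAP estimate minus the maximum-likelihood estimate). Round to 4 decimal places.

MAP − MLE = -0.0482

Posterior is Beta(28, 24); MAP = (28−1)/(52−2) = 27/50 ≈ 0.54000.
MLE ignores the prior: p̂_MLE = k/n = 20/34 ≈ 0.58824.
Difference = 27/50 − 20/34 = -41/850 ≈ -0.0482.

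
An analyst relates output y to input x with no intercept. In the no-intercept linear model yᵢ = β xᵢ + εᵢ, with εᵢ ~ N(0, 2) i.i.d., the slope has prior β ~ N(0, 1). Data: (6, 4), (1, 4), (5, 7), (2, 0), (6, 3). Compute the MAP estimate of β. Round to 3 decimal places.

log p(β | y) = −Σ(yᵢ − βxᵢ)²/(2·2) − β²/(2·1) + const.
Setting the derivative to zero: Σxᵢ(yᵢ − βxᵢ)/2 − β/1 = 0, so β = Σxᵢyᵢ / (Σxᵢ² + σ²/τ²).
Σxᵢyᵢ = 6·4 + 1·4 + 5·7 + 2·0 + 6·3 = 81; Σxᵢ² = 102; σ²/τ² = 2.
β̂_MAP = 81 / (102 + 2) = 81/104 ≈ 0.779.

β̂_MAP = 0.779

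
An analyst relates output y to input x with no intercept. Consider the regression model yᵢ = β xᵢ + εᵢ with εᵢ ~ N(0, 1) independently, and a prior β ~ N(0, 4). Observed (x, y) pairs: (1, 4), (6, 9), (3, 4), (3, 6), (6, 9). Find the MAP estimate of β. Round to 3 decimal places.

β̂_MAP = 1.556

log p(β | y) = −Σ(yᵢ − βxᵢ)²/(2·1) − β²/(2·4) + const.
Setting the derivative to zero: Σxᵢ(yᵢ − βxᵢ)/1 − β/4 = 0, so β = Σxᵢyᵢ / (Σxᵢ² + σ²/τ²).
Σxᵢyᵢ = 1·4 + 6·9 + 3·4 + 3·6 + 6·9 = 142; Σxᵢ² = 91; σ²/τ² = 0.25.
β̂_MAP = 142 / (91 + 0.25) = 142/91.25 ≈ 1.556.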